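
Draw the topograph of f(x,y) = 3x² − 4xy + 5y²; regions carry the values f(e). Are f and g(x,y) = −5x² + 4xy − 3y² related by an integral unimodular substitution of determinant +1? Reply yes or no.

D₁ = -44, D₂ = -44
f: translate: b→2 (≡-4 mod 6), so (3,-4,5)→(3,2,4)
f: reduced (well bottom): (3,2,4) with a≤c, −a<b≤a
g is negative-definite; reduce −g:
−g: flip: (5,-4,3)→(3,4,5)
−g: translate: b→-2 (≡4 mod 6), so (3,4,5)→(3,-2,4)
−g: reduced (well bottom): (3,-2,4) with a≤c, −a<b≤a
flip sign back: reduced form of g is (-3,2,-4)
reduced forms (3, 2, 4) vs (-3, 2, -4) ⇒ inequivalent

no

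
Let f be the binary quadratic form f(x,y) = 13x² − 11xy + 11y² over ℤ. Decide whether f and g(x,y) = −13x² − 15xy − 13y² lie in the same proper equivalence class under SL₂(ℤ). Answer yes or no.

D₁ = -451, D₂ = -451
f: flip: (13,-11,11)→(11,11,13)
f: reduced (well bottom): (11,11,13) with a≤c, −a<b≤a
g is negative-definite; reduce −g:
−g: translate: b→-11 (≡15 mod 26), so (13,15,13)→(13,-11,11)
−g: flip: (13,-11,11)→(11,11,13)
−g: reduced (well bottom): (11,11,13) with a≤c, −a<b≤a
flip sign back: reduced form of g is (-11,-11,-13)
reduced forms (11, 11, 13) vs (-11, -11, -13) ⇒ inequivalent

no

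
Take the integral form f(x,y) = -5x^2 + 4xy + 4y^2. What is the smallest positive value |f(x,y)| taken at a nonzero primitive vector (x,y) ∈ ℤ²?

river: ρ → (4,4,-5)
river: ρ → (-5,6,3)
river: ρ → (3,6,-5)
river: ρ → (-5,4,4)
closes: descent 0, river 4
min |a| on river = 3

3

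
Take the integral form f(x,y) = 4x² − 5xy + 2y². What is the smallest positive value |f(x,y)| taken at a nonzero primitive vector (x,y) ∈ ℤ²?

translate: b→3 (≡-5 mod 8), so (4,-5,2)→(4,3,1)
flip: (4,3,1)→(1,-3,4)
translate: b→1 (≡-3 mod 2), so (1,-3,4)→(1,1,2)
reduced (well bottom): (1,1,2) with a≤c, −a<b≤a
well minimum = a = 1

1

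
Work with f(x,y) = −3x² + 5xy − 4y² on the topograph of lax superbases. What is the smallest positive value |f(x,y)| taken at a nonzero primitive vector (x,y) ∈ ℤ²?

translate: b→1 (≡-5 mod 6), so (3,-5,4)→(3,1,2)
flip: (3,1,2)→(2,-1,3)
reduced (well bottom): (2,-1,3) with a≤c, −a<b≤a
well minimum |f| = |-2| = 2 (negative-definite)

2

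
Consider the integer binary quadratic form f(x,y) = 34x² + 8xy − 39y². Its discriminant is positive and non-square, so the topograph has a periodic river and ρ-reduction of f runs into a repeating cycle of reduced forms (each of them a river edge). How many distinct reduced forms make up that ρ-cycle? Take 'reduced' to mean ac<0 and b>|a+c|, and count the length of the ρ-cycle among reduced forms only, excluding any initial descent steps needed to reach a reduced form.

D = 5368, ⌊√D⌋ = 73
river: ρ → (-39,70,3)
river: ρ → (3,68,-62)
river: ρ → (-62,56,9)
river: ρ → (9,70,-13)
river: ρ → (-13,60,34)
river: ρ → (34,8,-39)
ρ-cycle length = 6 (tail of 0 descent steps not counted)

6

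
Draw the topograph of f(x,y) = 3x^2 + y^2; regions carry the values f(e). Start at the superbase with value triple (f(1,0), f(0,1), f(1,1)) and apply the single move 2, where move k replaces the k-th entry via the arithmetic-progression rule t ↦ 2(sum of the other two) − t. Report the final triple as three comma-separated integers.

start (3,1,4) = (f(1,0),f(0,1),f(1,1))
replace slot 2: 2·(3+4) − 1 = 13 → (3,13,4)

3,13,4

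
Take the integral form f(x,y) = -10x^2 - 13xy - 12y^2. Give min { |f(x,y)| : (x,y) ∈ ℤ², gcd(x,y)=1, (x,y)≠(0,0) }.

translate: b→-7 (≡13 mod 20), so (10,13,12)→(10,-7,9)
flip: (10,-7,9)→(9,7,10)
reduced (well bottom): (9,7,10) with a≤c, −a<b≤a
well minimum |f| = |-9| = 9 (negative-definite)

9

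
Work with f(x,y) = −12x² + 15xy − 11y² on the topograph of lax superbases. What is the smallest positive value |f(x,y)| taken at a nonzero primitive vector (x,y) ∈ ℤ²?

translate: b→9 (≡-15 mod 24), so (12,-15,11)→(12,9,8)
flip: (12,9,8)→(8,-9,12)
translate: b→7 (≡-9 mod 16), so (8,-9,12)→(8,7,11)
reduced (well bottom): (8,7,11) with a≤c, −a<b≤a
well minimum |f| = |-8| = 8 (negative-definite)

8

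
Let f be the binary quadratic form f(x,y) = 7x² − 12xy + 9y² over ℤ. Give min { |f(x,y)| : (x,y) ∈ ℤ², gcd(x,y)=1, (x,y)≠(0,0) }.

translate: b→2 (≡-12 mod 14), so (7,-12,9)→(7,2,4)
flip: (7,2,4)→(4,-2,7)
reduced (well bottom): (4,-2,7) with a≤c, −a<b≤a
well minimum = a = 4

4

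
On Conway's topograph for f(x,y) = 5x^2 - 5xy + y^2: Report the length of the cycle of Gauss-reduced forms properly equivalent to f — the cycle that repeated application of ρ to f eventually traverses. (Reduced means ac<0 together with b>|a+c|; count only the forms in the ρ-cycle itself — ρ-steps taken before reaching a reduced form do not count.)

D = 5, ⌊√D⌋ = 2
descent: ρ → (1,1,-1)  [lands on river]
river: ρ → (-1,1,1)
ρ-cycle length = 2 (tail of 1 descent step not counted)

2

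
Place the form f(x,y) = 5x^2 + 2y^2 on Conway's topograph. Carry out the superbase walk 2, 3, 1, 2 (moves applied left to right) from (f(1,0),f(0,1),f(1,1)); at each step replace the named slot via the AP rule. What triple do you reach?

start (5,2,7) = (f(1,0),f(0,1),f(1,1))
replace slot 2: 2·(5+7) − 2 = 22 → (5,22,7)
replace slot 3: 2·(5+22) − 7 = 47 → (5,22,47)
replace slot 1: 2·(22+47) − 5 = 133 → (133,22,47)
replace slot 2: 2·(133+47) − 22 = 338 → (133,338,47)

133,338,47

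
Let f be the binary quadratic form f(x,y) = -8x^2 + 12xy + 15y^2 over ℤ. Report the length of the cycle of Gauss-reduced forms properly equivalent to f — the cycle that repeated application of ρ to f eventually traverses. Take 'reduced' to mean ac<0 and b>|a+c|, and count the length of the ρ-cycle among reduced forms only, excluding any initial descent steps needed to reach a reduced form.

D = 624, ⌊√D⌋ = 24
river: ρ → (15,18,-5)
river: ρ → (-5,22,7)
river: ρ → (7,20,-8)
river: ρ → (-8,12,15)
ρ-cycle length = 4 (tail of 0 descent steps not counted)

4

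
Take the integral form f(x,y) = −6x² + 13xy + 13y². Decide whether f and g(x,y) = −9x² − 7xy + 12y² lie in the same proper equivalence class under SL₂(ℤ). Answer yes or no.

D₁ = 481, D₂ = 481
river cycle of f (length 26): (13, 13, -6), (-6, 11, 15), (15, 19, -2), (-2, 21, 5), (5, 19, -6), (-6, 17, 8), (8, 15, -8), (-8, 17, 6), (6, 19, -5), (-5, 21, 2), … (16 more)
river cycle of g (length 30): (12, 7, -9), (-9, 11, 10), (10, 9, -10), (-10, 11, 9), (9, 7, -12), (-12, 17, 4), (4, 15, -16), (-16, 17, 3), (3, 19, -10), (-10, 21, 1), … (20 more)
cycles differ ⇒ inequivalent

no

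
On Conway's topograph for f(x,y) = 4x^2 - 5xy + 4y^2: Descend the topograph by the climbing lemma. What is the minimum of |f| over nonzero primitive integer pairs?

translate: b→3 (≡-5 mod 8), so (4,-5,4)→(4,3,3)
flip: (4,3,3)→(3,-3,4)
translate: b→3 (≡-3 mod 6), so (3,-3,4)→(3,3,4)
reduced (well bottom): (3,3,4) with a≤c, −a<b≤a
well minimum = a = 3

3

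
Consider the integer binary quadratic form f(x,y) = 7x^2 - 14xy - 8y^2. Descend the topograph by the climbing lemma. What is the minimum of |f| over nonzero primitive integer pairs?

descent: ρ → (-8,14,7)  [lands on river]
river: ρ → (7,14,-8)
river: ρ → (-8,18,3)
river: ρ → (3,18,-8)
closes: descent 1, river 4
min |a| on river = 3

3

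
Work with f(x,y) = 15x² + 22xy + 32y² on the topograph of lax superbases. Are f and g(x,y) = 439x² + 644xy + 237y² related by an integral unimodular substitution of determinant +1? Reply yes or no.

D₁ = -1436, D₂ = -1436
f: translate: b→-8 (≡22 mod 30), so (15,22,32)→(15,-8,25)
f: reduced (well bottom): (15,-8,25) with a≤c, −a<b≤a
g: translate: b→-234 (≡644 mod 878), so (439,644,237)→(439,-234,32)
g: flip: (439,-234,32)→(32,234,439)
g: translate: b→-22 (≡234 mod 64), so (32,234,439)→(32,-22,15)
g: flip: (32,-22,15)→(15,22,32)
g: translate: b→-8 (≡22 mod 30), so (15,22,32)→(15,-8,25)
g: reduced (well bottom): (15,-8,25) with a≤c, −a<b≤a
reduced forms (15, -8, 25) vs (15, -8, 25) ⇒ equivalent

yes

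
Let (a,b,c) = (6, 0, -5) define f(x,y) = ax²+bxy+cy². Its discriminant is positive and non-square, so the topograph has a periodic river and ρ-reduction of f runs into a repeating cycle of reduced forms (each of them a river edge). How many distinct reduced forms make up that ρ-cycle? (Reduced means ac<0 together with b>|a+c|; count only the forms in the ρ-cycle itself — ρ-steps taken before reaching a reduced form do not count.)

D = 120, ⌊√D⌋ = 10
descent: ρ → (-5,10,1)  [lands on river]
river: ρ → (1,10,-5)
ρ-cycle length = 2 (tail of 1 descent step not counted)

2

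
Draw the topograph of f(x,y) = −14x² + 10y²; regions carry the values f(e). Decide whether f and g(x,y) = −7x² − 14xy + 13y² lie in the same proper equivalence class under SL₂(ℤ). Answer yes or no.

D₁ = 560, D₂ = 560
river cycle of f (length 2): (10, 20, -4), (-4, 20, 10)
river cycle of g (length 6): (13, 14, -7), (-7, 14, 13), (13, 12, -8), (-8, 20, 5), (5, 20, -8), (-8, 12, 13)
cycles differ ⇒ inequivalent

no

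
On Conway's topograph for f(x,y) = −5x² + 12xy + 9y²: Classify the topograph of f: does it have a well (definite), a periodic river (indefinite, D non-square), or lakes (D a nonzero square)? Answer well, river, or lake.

D = b²−4ac = 12² − 4·(-5)·9 = 324
D = 18² is a perfect square ⇒ form factors over ℤ ⇒ lakes

lake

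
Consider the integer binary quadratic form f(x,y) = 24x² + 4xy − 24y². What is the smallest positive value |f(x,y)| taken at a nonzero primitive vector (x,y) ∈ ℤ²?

river: ρ → (-24,44,4)
river: ρ → (4,44,-24)
river: ρ → (-24,4,24)
river: ρ → (24,44,-4)
river: ρ → (-4,44,24)
river: ρ → (24,4,-24)
closes: descent 0, river 6
min |a| on river = 4

4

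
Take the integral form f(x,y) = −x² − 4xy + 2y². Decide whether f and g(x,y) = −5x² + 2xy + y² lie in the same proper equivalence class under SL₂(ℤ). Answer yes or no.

D₁ = 24, D₂ = 24
river cycle of f (length 2): (2, 4, -1), (-1, 4, 2)
river cycle of g (length 2): (1, 4, -2), (-2, 4, 1)
cycles differ ⇒ inequivalent

no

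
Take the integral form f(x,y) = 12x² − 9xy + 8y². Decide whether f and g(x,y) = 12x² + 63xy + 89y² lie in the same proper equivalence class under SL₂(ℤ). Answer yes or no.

D₁ = -303, D₂ = -303
f: flip: (12,-9,8)→(8,9,12)
f: translate: b→-7 (≡9 mod 16), so (8,9,12)→(8,-7,11)
f: reduced (well bottom): (8,-7,11) with a≤c, −a<b≤a
g: translate: b→-9 (≡63 mod 24), so (12,63,89)→(12,-9,8)
g: flip: (12,-9,8)→(8,9,12)
g: translate: b→-7 (≡9 mod 16), so (8,9,12)→(8,-7,11)
g: reduced (well bottom): (8,-7,11) with a≤c, −a<b≤a
reduced forms (8, -7, 11) vs (8, -7, 11) ⇒ equivalent

yes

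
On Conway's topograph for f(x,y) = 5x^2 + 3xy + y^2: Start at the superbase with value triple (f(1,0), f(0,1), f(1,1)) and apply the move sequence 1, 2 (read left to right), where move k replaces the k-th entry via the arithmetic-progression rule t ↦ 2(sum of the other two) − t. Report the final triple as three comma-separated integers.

start (5,1,9) = (f(1,0),f(0,1),f(1,1))
replace slot 1: 2·(1+9) − 5 = 15 → (15,1,9)
replace slot 2: 2·(15+9) − 1 = 47 → (15,47,9)

15,47,9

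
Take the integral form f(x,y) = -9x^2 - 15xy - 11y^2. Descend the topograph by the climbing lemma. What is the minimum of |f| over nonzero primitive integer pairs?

translate: b→-3 (≡15 mod 18), so (9,15,11)→(9,-3,5)
flip: (9,-3,5)→(5,3,9)
reduced (well bottom): (5,3,9) with a≤c, −a<b≤a
well minimum |f| = |-5| = 5 (negative-definite)

5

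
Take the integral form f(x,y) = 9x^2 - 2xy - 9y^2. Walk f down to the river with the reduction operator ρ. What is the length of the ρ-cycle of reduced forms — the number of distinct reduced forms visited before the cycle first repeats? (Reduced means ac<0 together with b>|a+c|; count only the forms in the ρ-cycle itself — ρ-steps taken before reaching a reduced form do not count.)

D = 328, ⌊√D⌋ = 18
descent: ρ → (-9,2,9)  [lands on river]
river: ρ → (9,16,-2)
river: ρ → (-2,16,9)
river: ρ → (9,2,-9)
river: ρ → (-9,16,2)
river: ρ → (2,16,-9)
ρ-cycle length = 6 (tail of 1 descent step not counted)

6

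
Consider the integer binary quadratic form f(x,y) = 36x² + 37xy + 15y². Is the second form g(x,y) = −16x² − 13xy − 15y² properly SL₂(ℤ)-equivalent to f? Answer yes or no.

D₁ = -791, D₂ = -791
f: translate: b→-35 (≡37 mod 72), so (36,37,15)→(36,-35,14)
f: flip: (36,-35,14)→(14,35,36)
f: translate: b→7 (≡35 mod 28), so (14,35,36)→(14,7,15)
f: reduced (well bottom): (14,7,15) with a≤c, −a<b≤a
g is negative-definite; reduce −g:
−g: flip: (16,13,15)→(15,-13,16)
−g: reduced (well bottom): (15,-13,16) with a≤c, −a<b≤a
flip sign back: reduced form of g is (-15,13,-16)
reduced forms (14, 7, 15) vs (-15, 13, -16) ⇒ inequivalent

no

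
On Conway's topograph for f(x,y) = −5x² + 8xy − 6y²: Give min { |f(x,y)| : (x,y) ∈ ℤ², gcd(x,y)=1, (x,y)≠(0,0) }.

translate: b→2 (≡-8 mod 10), so (5,-8,6)→(5,2,3)
flip: (5,2,3)→(3,-2,5)
reduced (well bottom): (3,-2,5) with a≤c, −a<b≤a
well minimum |f| = |-3| = 3 (negative-definite)

3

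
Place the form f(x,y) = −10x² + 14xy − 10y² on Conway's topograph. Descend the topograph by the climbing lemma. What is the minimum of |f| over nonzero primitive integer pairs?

translate: b→6 (≡-14 mod 20), so (10,-14,10)→(10,6,6)
flip: (10,6,6)→(6,-6,10)
translate: b→6 (≡-6 mod 12), so (6,-6,10)→(6,6,10)
reduced (well bottom): (6,6,10) with a≤c, −a<b≤a
well minimum |f| = |-6| = 6 (negative-definite)

6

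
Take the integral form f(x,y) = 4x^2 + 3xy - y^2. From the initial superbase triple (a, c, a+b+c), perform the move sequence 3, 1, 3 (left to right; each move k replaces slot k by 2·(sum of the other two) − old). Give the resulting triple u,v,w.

start (4,-1,6) = (f(1,0),f(0,1),f(1,1))
replace slot 3: 2·(4+(-1)) − 6 = 0 → (4,-1,0)
replace slot 1: 2·((-1)+0) − 4 = -6 → (-6,-1,0)
replace slot 3: 2·((-6)+(-1)) − 0 = -14 → (-6,-1,-14)

-6,-1,-14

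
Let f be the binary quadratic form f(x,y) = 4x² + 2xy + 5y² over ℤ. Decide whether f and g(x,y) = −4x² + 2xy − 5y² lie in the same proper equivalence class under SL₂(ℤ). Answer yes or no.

D₁ = -76, D₂ = -76
f: reduced (well bottom): (4,2,5) with a≤c, −a<b≤a
g is negative-definite; reduce −g:
−g: reduced (well bottom): (4,-2,5) with a≤c, −a<b≤a
flip sign back: reduced form of g is (-4,2,-5)
reduced forms (4, 2, 5) vs (-4, 2, -5) ⇒ inequivalent

no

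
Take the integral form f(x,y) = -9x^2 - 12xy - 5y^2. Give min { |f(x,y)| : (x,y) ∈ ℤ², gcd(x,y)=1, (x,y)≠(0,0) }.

translate: b→-6 (≡12 mod 18), so (9,12,5)→(9,-6,2)
flip: (9,-6,2)→(2,6,9)
translate: b→2 (≡6 mod 4), so (2,6,9)→(2,2,5)
reduced (well bottom): (2,2,5) with a≤c, −a<b≤a
well minimum |f| = |-2| = 2 (negative-definite)

2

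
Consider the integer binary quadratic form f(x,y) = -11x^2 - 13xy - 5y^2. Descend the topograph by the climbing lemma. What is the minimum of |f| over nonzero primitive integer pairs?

translate: b→-9 (≡13 mod 22), so (11,13,5)→(11,-9,3)
flip: (11,-9,3)→(3,9,11)
translate: b→3 (≡9 mod 6), so (3,9,11)→(3,3,5)
reduced (well bottom): (3,3,5) with a≤c, −a<b≤a
well minimum |f| = |-3| = 3 (negative-definite)

3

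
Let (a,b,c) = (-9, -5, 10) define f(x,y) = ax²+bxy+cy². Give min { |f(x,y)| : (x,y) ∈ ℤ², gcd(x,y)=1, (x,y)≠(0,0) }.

descent: ρ → (10,5,-9)  [lands on river]
river: ρ → (-9,13,6)
river: ρ → (6,11,-11)
river: ρ → (-11,11,6)
river: ρ → (6,13,-9)
river: ρ → (-9,5,10)
river: ρ → (10,15,-4)
river: ρ → (-4,17,6)
river: ρ → (6,19,-1)
river: ρ → (-1,19,6)
river: ρ → (6,17,-4)
river: ρ → (-4,15,10)
closes: descent 1, river 12
min |a| on river = 1

1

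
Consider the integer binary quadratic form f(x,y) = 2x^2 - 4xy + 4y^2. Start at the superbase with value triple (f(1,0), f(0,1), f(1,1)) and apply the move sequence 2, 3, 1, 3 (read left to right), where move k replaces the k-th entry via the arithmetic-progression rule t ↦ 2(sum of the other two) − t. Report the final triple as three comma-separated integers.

start (2,4,2) = (f(1,0),f(0,1),f(1,1))
replace slot 2: 2·(2+2) − 4 = 4 → (2,4,2)
replace slot 3: 2·(2+4) − 2 = 10 → (2,4,10)
replace slot 1: 2·(4+10) − 2 = 26 → (26,4,10)
replace slot 3: 2·(26+4) − 10 = 50 → (26,4,50)

26,4,50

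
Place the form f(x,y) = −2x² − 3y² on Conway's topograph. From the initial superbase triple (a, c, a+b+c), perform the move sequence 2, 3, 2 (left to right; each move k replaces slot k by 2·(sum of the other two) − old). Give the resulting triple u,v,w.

start (-2,-3,-5) = (f(1,0),f(0,1),f(1,1))
replace slot 2: 2·((-2)+(-5)) − (-3) = -11 → (-2,-11,-5)
replace slot 3: 2·((-2)+(-11)) − (-5) = -21 → (-2,-11,-21)
replace slot 2: 2·((-2)+(-21)) − (-11) = -35 → (-2,-35,-21)

-2,-35,-21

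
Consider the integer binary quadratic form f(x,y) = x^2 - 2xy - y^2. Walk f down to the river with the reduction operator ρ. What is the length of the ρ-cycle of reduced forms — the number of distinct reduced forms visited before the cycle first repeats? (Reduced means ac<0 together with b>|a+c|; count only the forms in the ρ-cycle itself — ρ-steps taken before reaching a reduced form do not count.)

D = 8, ⌊√D⌋ = 2
descent: ρ → (-1,2,1)  [lands on river]
river: ρ → (1,2,-1)
ρ-cycle length = 2 (tail of 1 descent step not counted)

2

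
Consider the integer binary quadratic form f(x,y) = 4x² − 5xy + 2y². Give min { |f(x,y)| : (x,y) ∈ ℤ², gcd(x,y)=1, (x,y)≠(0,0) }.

translate: b→3 (≡-5 mod 8), so (4,-5,2)→(4,3,1)
flip: (4,3,1)→(1,-3,4)
translate: b→1 (≡-3 mod 2), so (1,-3,4)→(1,1,2)
reduced (well bottom): (1,1,2) with a≤c, −a<b≤a
well minimum = a = 1

1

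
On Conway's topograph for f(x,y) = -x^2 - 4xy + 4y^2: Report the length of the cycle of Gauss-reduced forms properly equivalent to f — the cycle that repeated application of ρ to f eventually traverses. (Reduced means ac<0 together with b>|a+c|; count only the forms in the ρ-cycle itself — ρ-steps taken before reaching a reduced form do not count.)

D = 32, ⌊√D⌋ = 5
descent: ρ → (4,4,-1)  [lands on river]
river: ρ → (-1,4,4)
ρ-cycle length = 2 (tail of 1 descent step not counted)

2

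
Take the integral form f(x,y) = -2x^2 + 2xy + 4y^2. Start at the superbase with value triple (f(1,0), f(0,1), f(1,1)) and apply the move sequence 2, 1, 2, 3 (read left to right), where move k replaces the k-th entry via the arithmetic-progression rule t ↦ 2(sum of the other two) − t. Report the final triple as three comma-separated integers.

start (-2,4,4) = (f(1,0),f(0,1),f(1,1))
replace slot 2: 2·((-2)+4) − 4 = 0 → (-2,0,4)
replace slot 1: 2·(0+4) − (-2) = 10 → (10,0,4)
replace slot 2: 2·(10+4) − 0 = 28 → (10,28,4)
replace slot 3: 2·(10+28) − 4 = 72 → (10,28,72)

10,28,72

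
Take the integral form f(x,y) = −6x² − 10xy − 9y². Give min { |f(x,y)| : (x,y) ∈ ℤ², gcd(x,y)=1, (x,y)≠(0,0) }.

translate: b→-2 (≡10 mod 12), so (6,10,9)→(6,-2,5)
flip: (6,-2,5)→(5,2,6)
reduced (well bottom): (5,2,6) with a≤c, −a<b≤a
well minimum |f| = |-5| = 5 (negative-definite)

5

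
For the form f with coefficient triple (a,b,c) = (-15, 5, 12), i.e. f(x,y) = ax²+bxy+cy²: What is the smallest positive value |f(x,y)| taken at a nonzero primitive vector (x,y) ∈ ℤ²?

river: ρ → (12,19,-8)
river: ρ → (-8,13,18)
river: ρ → (18,23,-3)
river: ρ → (-3,25,10)
river: ρ → (10,15,-13)
river: ρ → (-13,11,12)
river: ρ → (12,13,-12)
river: ρ → (-12,11,13)
river: ρ → (13,15,-10)
river: ρ → (-10,25,3)
river: ρ → (3,23,-18)
river: ρ → (-18,13,8)
river: ρ → (8,19,-12)
river: ρ → (-12,5,15)
river: ρ → (15,25,-2)
river: ρ → (-2,27,2)
river: ρ → (2,25,-15)
river: ρ → (-15,5,12)
closes: descent 0, river 18
min |a| on river = 2

2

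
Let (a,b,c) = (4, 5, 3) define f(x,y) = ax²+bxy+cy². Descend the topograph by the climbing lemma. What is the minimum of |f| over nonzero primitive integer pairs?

translate: b→-3 (≡5 mod 8), so (4,5,3)→(4,-3,2)
flip: (4,-3,2)→(2,3,4)
translate: b→-1 (≡3 mod 4), so (2,3,4)→(2,-1,3)
reduced (well bottom): (2,-1,3) with a≤c, −a<b≤a
well minimum = a = 2

2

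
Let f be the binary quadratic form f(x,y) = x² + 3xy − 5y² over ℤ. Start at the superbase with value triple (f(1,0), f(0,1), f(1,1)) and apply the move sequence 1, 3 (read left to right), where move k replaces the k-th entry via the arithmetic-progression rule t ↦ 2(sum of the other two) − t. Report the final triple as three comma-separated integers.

start (1,-5,-1) = (f(1,0),f(0,1),f(1,1))
replace slot 1: 2·((-5)+(-1)) − 1 = -13 → (-13,-5,-1)
replace slot 3: 2·((-13)+(-5)) − (-1) = -35 → (-13,-5,-35)

-13,-5,-35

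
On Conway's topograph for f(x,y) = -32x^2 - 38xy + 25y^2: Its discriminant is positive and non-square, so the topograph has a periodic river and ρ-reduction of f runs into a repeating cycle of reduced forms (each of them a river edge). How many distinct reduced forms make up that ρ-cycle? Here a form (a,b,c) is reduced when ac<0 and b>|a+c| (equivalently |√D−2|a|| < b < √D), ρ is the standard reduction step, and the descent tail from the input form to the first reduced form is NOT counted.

D = 4644, ⌊√D⌋ = 68
descent: ρ → (25,38,-32)  [lands on river]
river: ρ → (-32,26,31)
river: ρ → (31,36,-27)
river: ρ → (-27,18,40)
river: ρ → (40,62,-5)
river: ρ → (-5,68,1)
river: ρ → (1,68,-5)
river: ρ → (-5,62,40)
river: ρ → (40,18,-27)
river: ρ → (-27,36,31)
river: ρ → (31,26,-32)
river: ρ → (-32,38,25)
river: ρ → (25,62,-8)
river: ρ → (-8,66,9)
river: ρ → (9,60,-29)
river: ρ → (-29,56,13)
river: ρ → (13,48,-45)
river: ρ → (-45,42,16)
river: ρ → (16,54,-27)
river: ρ → (-27,54,16)
river: ρ → (16,42,-45)
river: ρ → (-45,48,13)
river: ρ → (13,56,-29)
river: ρ → (-29,60,9)
river: ρ → (9,66,-8)
river: ρ → (-8,62,25)
ρ-cycle length = 26 (tail of 1 descent step not counted)

26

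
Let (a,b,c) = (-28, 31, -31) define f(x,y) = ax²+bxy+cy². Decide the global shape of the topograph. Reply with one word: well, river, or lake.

D = b²−4ac = 31² − 4·(-28)·(-31) = -2511
D < 0 ⇒ definite ⇒ every region one sign ⇒ single well

well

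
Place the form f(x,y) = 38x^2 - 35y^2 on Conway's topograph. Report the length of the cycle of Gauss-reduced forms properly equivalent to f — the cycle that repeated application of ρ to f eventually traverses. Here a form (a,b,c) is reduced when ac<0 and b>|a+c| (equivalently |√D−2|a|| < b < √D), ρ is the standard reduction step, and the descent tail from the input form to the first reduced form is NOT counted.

D = 5320, ⌊√D⌋ = 72
descent: ρ → (-35,70,3)  [lands on river]
river: ρ → (3,68,-58)
river: ρ → (-58,48,13)
river: ρ → (13,56,-42)
river: ρ → (-42,28,27)
river: ρ → (27,26,-43)
river: ρ → (-43,60,10)
river: ρ → (10,60,-43)
river: ρ → (-43,26,27)
river: ρ → (27,28,-42)
river: ρ → (-42,56,13)
river: ρ → (13,48,-58)
river: ρ → (-58,68,3)
river: ρ → (3,70,-35)
ρ-cycle length = 14 (tail of 1 descent step not counted)

14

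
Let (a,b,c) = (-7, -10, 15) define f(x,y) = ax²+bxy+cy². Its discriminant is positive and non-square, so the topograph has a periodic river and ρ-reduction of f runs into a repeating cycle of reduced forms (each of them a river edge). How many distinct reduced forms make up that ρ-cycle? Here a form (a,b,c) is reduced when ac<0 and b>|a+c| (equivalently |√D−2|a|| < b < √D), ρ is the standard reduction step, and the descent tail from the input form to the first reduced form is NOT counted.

D = 520, ⌊√D⌋ = 22
descent: ρ → (15,10,-7)  [lands on river]
river: ρ → (-7,18,7)
river: ρ → (7,10,-15)
river: ρ → (-15,20,2)
river: ρ → (2,20,-15)
river: ρ → (-15,10,7)
river: ρ → (7,18,-7)
river: ρ → (-7,10,15)
river: ρ → (15,20,-2)
river: ρ → (-2,20,15)
ρ-cycle length = 10 (tail of 1 descent step not counted)

10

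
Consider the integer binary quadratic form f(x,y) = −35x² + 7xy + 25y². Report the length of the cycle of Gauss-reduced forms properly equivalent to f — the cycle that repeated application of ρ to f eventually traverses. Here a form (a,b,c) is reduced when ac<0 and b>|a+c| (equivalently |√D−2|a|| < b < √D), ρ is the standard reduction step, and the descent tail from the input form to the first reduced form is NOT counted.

D = 3549, ⌊√D⌋ = 59
descent: ρ → (25,43,-17)  [lands on river]
river: ρ → (-17,59,1)
river: ρ → (1,59,-17)
river: ρ → (-17,43,25)
river: ρ → (25,57,-3)
river: ρ → (-3,57,25)
ρ-cycle length = 6 (tail of 1 descent step not counted)

6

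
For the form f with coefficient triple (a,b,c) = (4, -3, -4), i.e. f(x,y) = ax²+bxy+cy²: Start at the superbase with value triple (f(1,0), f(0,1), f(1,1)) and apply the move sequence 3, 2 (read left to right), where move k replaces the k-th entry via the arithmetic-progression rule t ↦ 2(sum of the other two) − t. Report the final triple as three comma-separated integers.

start (4,-4,-3) = (f(1,0),f(0,1),f(1,1))
replace slot 3: 2·(4+(-4)) − (-3) = 3 → (4,-4,3)
replace slot 2: 2·(4+3) − (-4) = 18 → (4,18,3)

4,18,3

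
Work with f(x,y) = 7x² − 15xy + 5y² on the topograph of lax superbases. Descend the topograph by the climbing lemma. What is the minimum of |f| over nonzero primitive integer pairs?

descent: ρ → (5,5,-3)  [lands on river]
river: ρ → (-3,7,3)
river: ρ → (3,5,-5)
river: ρ → (-5,5,3)
river: ρ → (3,7,-3)
river: ρ → (-3,5,5)
closes: descent 1, river 6
min |a| on river = 3

3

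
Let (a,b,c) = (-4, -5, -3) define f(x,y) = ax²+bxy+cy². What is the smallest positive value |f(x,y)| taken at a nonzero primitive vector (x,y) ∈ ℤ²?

translate: b→-3 (≡5 mod 8), so (4,5,3)→(4,-3,2)
flip: (4,-3,2)→(2,3,4)
translate: b→-1 (≡3 mod 4), so (2,3,4)→(2,-1,3)
reduced (well bottom): (2,-1,3) with a≤c, −a<b≤a
well minimum |f| = |-2| = 2 (negative-definite)

2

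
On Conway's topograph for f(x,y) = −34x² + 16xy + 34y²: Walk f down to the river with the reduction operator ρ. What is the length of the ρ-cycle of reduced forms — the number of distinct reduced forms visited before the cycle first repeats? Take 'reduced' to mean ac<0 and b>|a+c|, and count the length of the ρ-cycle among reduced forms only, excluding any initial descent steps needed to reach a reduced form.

D = 4880, ⌊√D⌋ = 69
river: ρ → (34,52,-16)
river: ρ → (-16,44,46)
river: ρ → (46,48,-14)
river: ρ → (-14,64,14)
river: ρ → (14,48,-46)
river: ρ → (-46,44,16)
river: ρ → (16,52,-34)
river: ρ → (-34,16,34)
ρ-cycle length = 8 (tail of 0 descent steps not counted)

8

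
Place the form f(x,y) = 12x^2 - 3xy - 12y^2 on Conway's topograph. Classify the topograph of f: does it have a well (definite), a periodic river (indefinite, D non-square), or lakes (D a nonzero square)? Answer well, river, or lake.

D = b²−4ac = (-3)² − 4·12·(-12) = 585
D > 0 non-square ⇒ indefinite ⇒ periodic river

river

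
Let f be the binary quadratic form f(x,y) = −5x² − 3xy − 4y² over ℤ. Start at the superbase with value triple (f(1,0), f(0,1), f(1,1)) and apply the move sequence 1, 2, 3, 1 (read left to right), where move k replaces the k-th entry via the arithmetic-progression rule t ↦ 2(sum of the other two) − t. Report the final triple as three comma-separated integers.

start (-5,-4,-12) = (f(1,0),f(0,1),f(1,1))
replace slot 1: 2·((-4)+(-12)) − (-5) = -27 → (-27,-4,-12)
replace slot 2: 2·((-27)+(-12)) − (-4) = -74 → (-27,-74,-12)
replace slot 3: 2·((-27)+(-74)) − (-12) = -190 → (-27,-74,-190)
replace slot 1: 2·((-74)+(-190)) − (-27) = -501 → (-501,-74,-190)

-501,-74,-190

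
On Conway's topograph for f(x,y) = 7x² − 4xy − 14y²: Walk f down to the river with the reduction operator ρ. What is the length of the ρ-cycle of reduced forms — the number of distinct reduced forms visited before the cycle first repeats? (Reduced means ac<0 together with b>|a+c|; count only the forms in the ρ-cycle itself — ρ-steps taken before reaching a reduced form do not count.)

D = 408, ⌊√D⌋ = 20
descent: ρ → (-14,4,7)
descent: ρ → (7,10,-11)  [lands on river]
river: ρ → (-11,12,6)
river: ρ → (6,12,-11)
river: ρ → (-11,10,7)
river: ρ → (7,18,-3)
river: ρ → (-3,18,7)
ρ-cycle length = 6 (tail of 2 descent steps not counted)

6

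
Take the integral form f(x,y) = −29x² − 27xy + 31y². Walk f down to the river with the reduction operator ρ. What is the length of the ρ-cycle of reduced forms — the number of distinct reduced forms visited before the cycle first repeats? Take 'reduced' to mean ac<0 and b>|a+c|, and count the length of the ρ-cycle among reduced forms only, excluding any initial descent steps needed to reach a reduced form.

D = 4325, ⌊√D⌋ = 65
descent: ρ → (31,27,-29)  [lands on river]
river: ρ → (-29,31,29)
river: ρ → (29,27,-31)
river: ρ → (-31,35,25)
river: ρ → (25,65,-1)
river: ρ → (-1,65,25)
river: ρ → (25,35,-31)
river: ρ → (-31,27,29)
river: ρ → (29,31,-29)
river: ρ → (-29,27,31)
river: ρ → (31,35,-25)
river: ρ → (-25,65,1)
river: ρ → (1,65,-25)
river: ρ → (-25,35,31)
ρ-cycle length = 14 (tail of 1 descent step not counted)

14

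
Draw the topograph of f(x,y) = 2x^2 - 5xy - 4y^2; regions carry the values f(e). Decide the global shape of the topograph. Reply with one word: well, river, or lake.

D = b²−4ac = (-5)² − 4·2·(-4) = 57
D > 0 non-square ⇒ indefinite ⇒ periodic river

river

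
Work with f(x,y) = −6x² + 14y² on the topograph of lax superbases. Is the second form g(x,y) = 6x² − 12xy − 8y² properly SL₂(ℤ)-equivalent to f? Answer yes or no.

D₁ = 336, D₂ = 336
river cycle of f (length 6): (-6, 12, 8), (8, 4, -10), (-10, 16, 2), (2, 16, -10), (-10, 4, 8), (8, 12, -6)
river cycle of g (length 6): (-8, 12, 6), (6, 12, -8), (-8, 4, 10), (10, 16, -2), (-2, 16, 10), (10, 4, -8)
cycles differ ⇒ inequivalent

no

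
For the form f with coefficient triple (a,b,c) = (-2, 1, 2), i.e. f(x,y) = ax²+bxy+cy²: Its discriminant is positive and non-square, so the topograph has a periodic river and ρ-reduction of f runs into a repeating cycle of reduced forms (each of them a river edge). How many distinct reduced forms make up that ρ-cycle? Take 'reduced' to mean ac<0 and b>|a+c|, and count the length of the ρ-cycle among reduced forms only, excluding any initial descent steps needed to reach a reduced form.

D = 17, ⌊√D⌋ = 4
river: ρ → (2,3,-1)
river: ρ → (-1,3,2)
river: ρ → (2,1,-2)
river: ρ → (-2,3,1)
river: ρ → (1,3,-2)
river: ρ → (-2,1,2)
ρ-cycle length = 6 (tail of 0 descent steps not counted)

6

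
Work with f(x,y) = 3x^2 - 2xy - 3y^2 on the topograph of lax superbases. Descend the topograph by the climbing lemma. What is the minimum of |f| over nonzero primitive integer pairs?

descent: ρ → (-3,2,3)  [lands on river]
river: ρ → (3,4,-2)
river: ρ → (-2,4,3)
river: ρ → (3,2,-3)
river: ρ → (-3,4,2)
river: ρ → (2,4,-3)
closes: descent 1, river 6
min |a| on river = 2

2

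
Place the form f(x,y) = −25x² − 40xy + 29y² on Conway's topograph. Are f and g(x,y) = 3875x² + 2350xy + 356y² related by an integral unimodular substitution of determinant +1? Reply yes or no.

D₁ = 4500, D₂ = 4500
river cycle of f (length 28): (29, 40, -25), (-25, 60, 9), (9, 66, -4), (-4, 62, 41), (41, 20, -25), (-25, 30, 36), (36, 42, -19), (-19, 34, 44), (44, 54, -9), (-9, 54, 44), … (18 more)
river cycle of g (length 28): (29, 40, -25), (-25, 60, 9), (9, 66, -4), (-4, 62, 41), (41, 20, -25), (-25, 30, 36), (36, 42, -19), (-19, 34, 44), (44, 54, -9), (-9, 54, 44), … (18 more)
cycles coincide ⇒ equivalent

yes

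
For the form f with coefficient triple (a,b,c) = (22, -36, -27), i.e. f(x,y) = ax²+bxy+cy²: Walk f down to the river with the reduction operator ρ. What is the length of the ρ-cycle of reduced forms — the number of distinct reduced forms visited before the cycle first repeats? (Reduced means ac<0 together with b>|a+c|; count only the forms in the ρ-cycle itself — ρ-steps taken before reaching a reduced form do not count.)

D = 3672, ⌊√D⌋ = 60
descent: ρ → (-27,36,22)  [lands on river]
river: ρ → (22,52,-11)
river: ρ → (-11,58,7)
river: ρ → (7,54,-27)
river: ρ → (-27,54,7)
river: ρ → (7,58,-11)
river: ρ → (-11,52,22)
river: ρ → (22,36,-27)
river: ρ → (-27,18,31)
river: ρ → (31,44,-14)
river: ρ → (-14,40,37)
river: ρ → (37,34,-17)
river: ρ → (-17,34,37)
river: ρ → (37,40,-14)
river: ρ → (-14,44,31)
river: ρ → (31,18,-27)
ρ-cycle length = 16 (tail of 1 descent step not counted)

16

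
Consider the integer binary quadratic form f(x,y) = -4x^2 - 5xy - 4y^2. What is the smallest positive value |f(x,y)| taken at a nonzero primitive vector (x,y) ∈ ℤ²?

translate: b→-3 (≡5 mod 8), so (4,5,4)→(4,-3,3)
flip: (4,-3,3)→(3,3,4)
reduced (well bottom): (3,3,4) with a≤c, −a<b≤a
well minimum |f| = |-3| = 3 (negative-definite)

3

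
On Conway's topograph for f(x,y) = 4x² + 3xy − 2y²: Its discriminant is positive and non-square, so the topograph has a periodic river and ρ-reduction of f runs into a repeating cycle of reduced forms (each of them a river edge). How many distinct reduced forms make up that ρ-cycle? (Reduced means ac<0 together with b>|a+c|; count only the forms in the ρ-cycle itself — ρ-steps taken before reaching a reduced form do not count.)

D = 41, ⌊√D⌋ = 6
river: ρ → (-2,5,2)
river: ρ → (2,3,-4)
river: ρ → (-4,5,1)
river: ρ → (1,5,-4)
river: ρ → (-4,3,2)
river: ρ → (2,5,-2)
river: ρ → (-2,3,4)
river: ρ → (4,5,-1)
river: ρ → (-1,5,4)
river: ρ → (4,3,-2)
ρ-cycle length = 10 (tail of 0 descent steps not counted)

10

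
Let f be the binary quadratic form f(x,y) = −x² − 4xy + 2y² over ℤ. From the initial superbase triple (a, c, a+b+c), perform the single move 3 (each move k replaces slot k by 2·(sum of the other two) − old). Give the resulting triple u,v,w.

start (-1,2,-3) = (f(1,0),f(0,1),f(1,1))
replace slot 3: 2·((-1)+2) − (-3) = 5 → (-1,2,5)

-1,2,5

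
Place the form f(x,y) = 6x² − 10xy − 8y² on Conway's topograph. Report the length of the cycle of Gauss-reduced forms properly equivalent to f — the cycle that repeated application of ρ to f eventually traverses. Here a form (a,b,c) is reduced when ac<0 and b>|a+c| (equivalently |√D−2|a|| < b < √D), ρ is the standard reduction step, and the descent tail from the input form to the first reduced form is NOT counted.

D = 292, ⌊√D⌋ = 17
descent: ρ → (-8,10,6)  [lands on river]
river: ρ → (6,14,-4)
river: ρ → (-4,10,12)
river: ρ → (12,14,-2)
river: ρ → (-2,14,12)
river: ρ → (12,10,-4)
river: ρ → (-4,14,6)
river: ρ → (6,10,-8)
river: ρ → (-8,6,8)
river: ρ → (8,10,-6)
river: ρ → (-6,14,4)
river: ρ → (4,10,-12)
river: ρ → (-12,14,2)
river: ρ → (2,14,-12)
river: ρ → (-12,10,4)
river: ρ → (4,14,-6)
river: ρ → (-6,10,8)
river: ρ → (8,6,-8)
ρ-cycle length = 18 (tail of 1 descent step not counted)

18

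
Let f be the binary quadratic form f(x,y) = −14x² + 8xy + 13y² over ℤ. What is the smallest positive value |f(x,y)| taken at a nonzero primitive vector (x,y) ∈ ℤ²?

river: ρ → (13,18,-9)
river: ρ → (-9,18,13)
river: ρ → (13,8,-14)
river: ρ → (-14,20,7)
river: ρ → (7,22,-11)
river: ρ → (-11,22,7)
river: ρ → (7,20,-14)
river: ρ → (-14,8,13)
closes: descent 0, river 8
min |a| on river = 7

7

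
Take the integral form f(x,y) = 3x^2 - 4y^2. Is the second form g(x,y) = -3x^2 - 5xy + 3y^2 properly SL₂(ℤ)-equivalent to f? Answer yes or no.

D₁ = 48, D₂ = 61
discriminants differ ⇒ not SL₂(ℤ)-equivalent

no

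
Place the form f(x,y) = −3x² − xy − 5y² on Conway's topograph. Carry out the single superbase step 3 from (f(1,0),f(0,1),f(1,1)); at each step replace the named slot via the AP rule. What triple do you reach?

start (-3,-5,-9) = (f(1,0),f(0,1),f(1,1))
replace slot 3: 2·((-3)+(-5)) − (-9) = -7 → (-3,-5,-7)

-3,-5,-7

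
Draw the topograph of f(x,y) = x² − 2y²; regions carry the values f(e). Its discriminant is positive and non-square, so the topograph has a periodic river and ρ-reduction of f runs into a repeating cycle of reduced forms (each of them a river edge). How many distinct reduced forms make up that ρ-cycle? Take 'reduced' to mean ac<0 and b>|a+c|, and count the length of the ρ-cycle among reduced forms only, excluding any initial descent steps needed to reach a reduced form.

D = 8, ⌊√D⌋ = 2
descent: ρ → (-2,0,1)
descent: ρ → (1,2,-1)  [lands on river]
river: ρ → (-1,2,1)
ρ-cycle length = 2 (tail of 2 descent steps not counted)

2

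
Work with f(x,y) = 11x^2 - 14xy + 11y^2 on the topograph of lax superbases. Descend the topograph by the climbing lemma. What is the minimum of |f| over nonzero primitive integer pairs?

translate: b→8 (≡-14 mod 22), so (11,-14,11)→(11,8,8)
flip: (11,8,8)→(8,-8,11)
translate: b→8 (≡-8 mod 16), so (8,-8,11)→(8,8,11)
reduced (well bottom): (8,8,11) with a≤c, −a<b≤a
well minimum = a = 8

8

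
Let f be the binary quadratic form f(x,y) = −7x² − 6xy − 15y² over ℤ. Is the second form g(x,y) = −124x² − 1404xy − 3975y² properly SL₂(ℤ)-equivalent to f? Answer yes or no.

D₁ = -384, D₂ = -384
f is negative-definite; reduce −f:
−f: reduced (well bottom): (7,6,15) with a≤c, −a<b≤a
flip sign back: reduced form of f is (-7,-6,-15)
g is negative-definite; reduce −g:
−g: translate: b→-84 (≡1404 mod 248), so (124,1404,3975)→(124,-84,15)
−g: flip: (124,-84,15)→(15,84,124)
−g: translate: b→-6 (≡84 mod 30), so (15,84,124)→(15,-6,7)
−g: flip: (15,-6,7)→(7,6,15)
−g: reduced (well bottom): (7,6,15) with a≤c, −a<b≤a
flip sign back: reduced form of g is (-7,-6,-15)
reduced forms (-7, -6, -15) vs (-7, -6, -15) ⇒ equivalent

yes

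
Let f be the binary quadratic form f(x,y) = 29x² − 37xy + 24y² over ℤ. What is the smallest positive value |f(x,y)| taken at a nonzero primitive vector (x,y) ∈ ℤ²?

translate: b→21 (≡-37 mod 58), so (29,-37,24)→(29,21,16)
flip: (29,21,16)→(16,-21,29)
translate: b→11 (≡-21 mod 32), so (16,-21,29)→(16,11,24)
reduced (well bottom): (16,11,24) with a≤c, −a<b≤a
well minimum = a = 16

16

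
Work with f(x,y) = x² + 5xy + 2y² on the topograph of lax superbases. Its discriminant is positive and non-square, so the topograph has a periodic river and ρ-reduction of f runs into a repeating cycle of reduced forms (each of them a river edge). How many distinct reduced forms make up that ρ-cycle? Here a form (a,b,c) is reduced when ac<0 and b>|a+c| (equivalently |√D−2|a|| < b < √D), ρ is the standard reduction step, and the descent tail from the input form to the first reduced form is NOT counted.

D = 17, ⌊√D⌋ = 4
descent: ρ → (2,3,-1)  [lands on river]
river: ρ → (-1,3,2)
river: ρ → (2,1,-2)
river: ρ → (-2,3,1)
river: ρ → (1,3,-2)
river: ρ → (-2,1,2)
ρ-cycle length = 6 (tail of 1 descent step not counted)

6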